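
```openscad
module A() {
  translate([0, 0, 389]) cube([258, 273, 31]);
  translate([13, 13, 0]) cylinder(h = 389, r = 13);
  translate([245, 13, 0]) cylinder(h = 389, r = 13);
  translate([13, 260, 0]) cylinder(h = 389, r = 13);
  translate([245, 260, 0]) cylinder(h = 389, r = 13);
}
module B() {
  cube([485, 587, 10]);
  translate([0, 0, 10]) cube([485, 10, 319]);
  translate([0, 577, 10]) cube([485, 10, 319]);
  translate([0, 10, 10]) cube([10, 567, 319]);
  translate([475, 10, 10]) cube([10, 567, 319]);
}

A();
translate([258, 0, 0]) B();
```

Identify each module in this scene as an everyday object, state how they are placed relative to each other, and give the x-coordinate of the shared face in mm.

A is a stool. B is an open box. The open box is against the stool's +x side, with their −y faces flush. The x-coordinate of the shared face is 258 mm.

The stool's +x face and the open box's −x face are both at x = 258 mm.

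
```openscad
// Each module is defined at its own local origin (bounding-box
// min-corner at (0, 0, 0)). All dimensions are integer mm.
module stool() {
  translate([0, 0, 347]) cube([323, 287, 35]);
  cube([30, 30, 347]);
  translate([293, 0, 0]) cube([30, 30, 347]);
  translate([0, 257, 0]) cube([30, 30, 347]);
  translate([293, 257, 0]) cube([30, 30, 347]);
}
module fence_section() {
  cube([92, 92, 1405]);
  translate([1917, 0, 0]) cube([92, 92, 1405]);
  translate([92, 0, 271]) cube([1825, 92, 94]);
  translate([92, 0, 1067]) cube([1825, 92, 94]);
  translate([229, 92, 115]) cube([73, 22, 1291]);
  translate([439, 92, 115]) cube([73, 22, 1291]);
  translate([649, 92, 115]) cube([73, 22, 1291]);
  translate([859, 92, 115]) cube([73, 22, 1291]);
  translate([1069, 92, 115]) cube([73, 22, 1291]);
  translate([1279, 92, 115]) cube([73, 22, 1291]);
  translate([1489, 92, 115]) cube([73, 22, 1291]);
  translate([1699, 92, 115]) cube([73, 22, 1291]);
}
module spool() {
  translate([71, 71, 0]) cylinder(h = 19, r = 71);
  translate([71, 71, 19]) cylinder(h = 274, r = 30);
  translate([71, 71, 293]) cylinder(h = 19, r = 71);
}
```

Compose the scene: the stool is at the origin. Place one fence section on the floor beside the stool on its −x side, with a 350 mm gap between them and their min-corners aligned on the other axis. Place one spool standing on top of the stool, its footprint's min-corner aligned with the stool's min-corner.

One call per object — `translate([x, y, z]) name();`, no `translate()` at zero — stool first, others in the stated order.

stool();
translate([-2359, 0, 0]) fence_section();
translate([0, 0, 382]) spool();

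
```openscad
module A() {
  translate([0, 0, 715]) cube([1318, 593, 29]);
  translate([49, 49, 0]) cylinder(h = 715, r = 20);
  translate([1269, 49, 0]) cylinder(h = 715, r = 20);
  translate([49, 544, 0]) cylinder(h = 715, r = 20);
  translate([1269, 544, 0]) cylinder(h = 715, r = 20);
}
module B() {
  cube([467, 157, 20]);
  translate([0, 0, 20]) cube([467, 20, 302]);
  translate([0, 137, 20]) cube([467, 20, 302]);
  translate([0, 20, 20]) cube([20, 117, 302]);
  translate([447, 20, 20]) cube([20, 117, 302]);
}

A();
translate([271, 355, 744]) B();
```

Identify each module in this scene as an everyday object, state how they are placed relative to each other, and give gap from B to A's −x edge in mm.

A is a table. B is an open box. The open box is on top of the table. The gap from the open box to the table's −x edge is 271 mm.

The open box's min-x is at 271; the table's min-x is 0; gap = 271 mm.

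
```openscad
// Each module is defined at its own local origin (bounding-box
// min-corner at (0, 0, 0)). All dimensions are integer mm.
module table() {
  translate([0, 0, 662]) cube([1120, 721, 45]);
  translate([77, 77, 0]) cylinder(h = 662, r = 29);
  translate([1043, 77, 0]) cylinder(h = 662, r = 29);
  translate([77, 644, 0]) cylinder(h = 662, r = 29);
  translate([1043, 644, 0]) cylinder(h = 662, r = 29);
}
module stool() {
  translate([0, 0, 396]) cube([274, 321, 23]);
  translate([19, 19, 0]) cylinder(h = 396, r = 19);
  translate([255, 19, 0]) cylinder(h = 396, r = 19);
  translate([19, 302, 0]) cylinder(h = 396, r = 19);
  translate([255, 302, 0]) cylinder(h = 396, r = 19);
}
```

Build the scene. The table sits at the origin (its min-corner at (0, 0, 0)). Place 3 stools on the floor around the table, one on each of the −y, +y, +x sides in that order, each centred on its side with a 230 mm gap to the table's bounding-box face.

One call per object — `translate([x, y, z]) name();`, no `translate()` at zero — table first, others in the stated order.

table();
translate([423, -551, 0]) stool();
translate([423, 951, 0]) stool();
translate([1350, 200, 0]) stool();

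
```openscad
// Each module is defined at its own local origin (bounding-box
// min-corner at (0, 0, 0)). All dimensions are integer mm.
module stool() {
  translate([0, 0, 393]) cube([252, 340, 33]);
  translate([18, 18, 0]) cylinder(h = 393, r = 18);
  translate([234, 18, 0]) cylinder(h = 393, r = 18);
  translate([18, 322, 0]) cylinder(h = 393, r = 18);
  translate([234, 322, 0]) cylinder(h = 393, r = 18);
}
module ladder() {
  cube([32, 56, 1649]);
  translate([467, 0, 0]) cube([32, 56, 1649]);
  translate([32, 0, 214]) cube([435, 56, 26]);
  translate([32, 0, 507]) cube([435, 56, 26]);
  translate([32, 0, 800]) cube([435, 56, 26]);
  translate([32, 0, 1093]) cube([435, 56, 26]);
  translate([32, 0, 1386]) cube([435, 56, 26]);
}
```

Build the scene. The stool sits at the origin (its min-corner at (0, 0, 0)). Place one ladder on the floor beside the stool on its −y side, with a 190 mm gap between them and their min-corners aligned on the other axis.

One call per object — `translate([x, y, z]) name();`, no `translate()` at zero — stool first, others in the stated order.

stool();
translate([0, -246, 0]) ladder();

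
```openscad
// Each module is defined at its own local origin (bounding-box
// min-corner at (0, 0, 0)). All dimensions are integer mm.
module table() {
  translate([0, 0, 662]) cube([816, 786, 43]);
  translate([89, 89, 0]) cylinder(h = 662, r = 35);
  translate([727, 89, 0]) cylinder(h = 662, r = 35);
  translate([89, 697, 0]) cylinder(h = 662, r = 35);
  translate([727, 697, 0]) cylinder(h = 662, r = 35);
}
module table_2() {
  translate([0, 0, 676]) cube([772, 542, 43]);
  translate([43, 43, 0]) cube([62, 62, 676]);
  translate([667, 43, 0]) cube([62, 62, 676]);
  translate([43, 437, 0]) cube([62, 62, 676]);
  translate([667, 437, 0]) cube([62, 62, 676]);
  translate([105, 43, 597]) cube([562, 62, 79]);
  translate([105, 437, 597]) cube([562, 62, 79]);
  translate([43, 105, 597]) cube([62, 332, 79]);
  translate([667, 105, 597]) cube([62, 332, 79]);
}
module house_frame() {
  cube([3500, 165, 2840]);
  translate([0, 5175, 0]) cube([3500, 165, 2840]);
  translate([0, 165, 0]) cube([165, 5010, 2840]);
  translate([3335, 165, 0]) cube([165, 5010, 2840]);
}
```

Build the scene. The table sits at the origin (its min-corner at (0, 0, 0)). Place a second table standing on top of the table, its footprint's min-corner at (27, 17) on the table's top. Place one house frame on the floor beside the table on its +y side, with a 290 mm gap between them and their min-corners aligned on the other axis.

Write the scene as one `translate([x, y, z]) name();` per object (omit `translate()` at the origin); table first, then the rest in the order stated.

table();
translate([27, 17, 705]) table_2();
translate([0, 1076, 0]) house_frame();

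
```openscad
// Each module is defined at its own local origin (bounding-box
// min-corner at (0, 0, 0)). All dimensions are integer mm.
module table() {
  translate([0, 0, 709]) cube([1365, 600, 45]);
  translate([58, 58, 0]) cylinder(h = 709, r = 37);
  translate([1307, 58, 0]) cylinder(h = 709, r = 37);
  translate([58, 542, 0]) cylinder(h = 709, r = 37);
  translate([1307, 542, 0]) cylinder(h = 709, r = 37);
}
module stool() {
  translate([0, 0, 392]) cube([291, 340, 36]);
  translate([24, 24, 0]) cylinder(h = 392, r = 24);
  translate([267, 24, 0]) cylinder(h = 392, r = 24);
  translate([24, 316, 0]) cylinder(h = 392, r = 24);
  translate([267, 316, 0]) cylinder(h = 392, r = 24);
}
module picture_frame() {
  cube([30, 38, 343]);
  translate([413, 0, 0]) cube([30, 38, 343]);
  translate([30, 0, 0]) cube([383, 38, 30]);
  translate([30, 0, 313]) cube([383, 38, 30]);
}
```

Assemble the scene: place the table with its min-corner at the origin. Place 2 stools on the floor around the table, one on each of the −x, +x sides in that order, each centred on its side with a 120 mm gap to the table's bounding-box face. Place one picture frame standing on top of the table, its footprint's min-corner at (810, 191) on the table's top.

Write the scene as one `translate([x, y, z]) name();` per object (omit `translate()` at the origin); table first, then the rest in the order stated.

table();
translate([-411, 130, 0]) stool();
translate([1485, 130, 0]) stool();
translate([810, 191, 754]) picture_frame();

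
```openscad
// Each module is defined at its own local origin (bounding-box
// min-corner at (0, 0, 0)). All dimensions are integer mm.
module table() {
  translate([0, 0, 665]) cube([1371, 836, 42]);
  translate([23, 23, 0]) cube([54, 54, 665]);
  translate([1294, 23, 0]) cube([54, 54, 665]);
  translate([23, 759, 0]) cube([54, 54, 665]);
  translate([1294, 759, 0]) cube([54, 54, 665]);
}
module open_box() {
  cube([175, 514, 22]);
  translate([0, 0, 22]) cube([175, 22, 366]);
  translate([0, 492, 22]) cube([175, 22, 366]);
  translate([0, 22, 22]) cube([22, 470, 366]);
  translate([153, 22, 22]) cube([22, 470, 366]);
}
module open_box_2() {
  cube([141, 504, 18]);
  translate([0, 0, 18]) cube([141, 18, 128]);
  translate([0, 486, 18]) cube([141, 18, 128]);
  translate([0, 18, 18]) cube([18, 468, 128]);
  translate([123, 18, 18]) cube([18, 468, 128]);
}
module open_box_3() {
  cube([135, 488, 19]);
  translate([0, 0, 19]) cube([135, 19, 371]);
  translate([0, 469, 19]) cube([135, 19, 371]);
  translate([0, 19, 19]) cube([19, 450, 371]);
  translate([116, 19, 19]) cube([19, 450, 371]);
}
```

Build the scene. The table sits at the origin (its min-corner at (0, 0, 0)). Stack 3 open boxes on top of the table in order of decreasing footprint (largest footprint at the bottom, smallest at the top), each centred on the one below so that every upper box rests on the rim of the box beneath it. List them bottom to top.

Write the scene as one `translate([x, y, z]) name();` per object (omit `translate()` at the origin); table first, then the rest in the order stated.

table();
translate([598, 161, 707]) open_box();
translate([615, 166, 1095]) open_box_2();
translate([618, 174, 1241]) open_box_3();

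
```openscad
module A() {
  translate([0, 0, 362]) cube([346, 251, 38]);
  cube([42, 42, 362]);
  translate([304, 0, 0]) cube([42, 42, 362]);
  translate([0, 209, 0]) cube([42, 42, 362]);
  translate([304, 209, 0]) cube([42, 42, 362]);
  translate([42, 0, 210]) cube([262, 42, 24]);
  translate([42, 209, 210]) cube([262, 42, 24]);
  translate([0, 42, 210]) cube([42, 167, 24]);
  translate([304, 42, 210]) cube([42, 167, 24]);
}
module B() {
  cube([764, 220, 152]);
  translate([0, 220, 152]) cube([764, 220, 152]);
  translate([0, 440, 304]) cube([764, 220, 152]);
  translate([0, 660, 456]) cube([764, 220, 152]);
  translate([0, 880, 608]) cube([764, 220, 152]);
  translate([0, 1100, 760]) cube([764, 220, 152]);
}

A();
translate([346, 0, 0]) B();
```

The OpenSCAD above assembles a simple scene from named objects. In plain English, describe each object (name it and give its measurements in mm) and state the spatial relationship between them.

A is a four-legged stool. The seat is a 346×251×38 mm slab whose top surface is at z = 400 mm; four square legs, each 42×42 mm in cross-section, run from the floor (z = 0) to the underside of the seat, each flush with a corner of the seat. Four stretchers, 42 mm wide and 24 mm tall, connect adjacent legs with their undersides at z = 210 mm, each running between the inner faces of the legs it joins and aligned with the legs' outer faces on the other axis.

B is a straight staircase of 6 solid steps. Each step is 764 mm wide (x), 220 mm deep (y, the going) and 152 mm tall (the rise). The first step rests on the floor; each subsequent step sits one going further in +y and one rise higher in +z, directly behind and above the previous step with no overlap.

The staircase is against the stool's +x side, with their −y faces flush.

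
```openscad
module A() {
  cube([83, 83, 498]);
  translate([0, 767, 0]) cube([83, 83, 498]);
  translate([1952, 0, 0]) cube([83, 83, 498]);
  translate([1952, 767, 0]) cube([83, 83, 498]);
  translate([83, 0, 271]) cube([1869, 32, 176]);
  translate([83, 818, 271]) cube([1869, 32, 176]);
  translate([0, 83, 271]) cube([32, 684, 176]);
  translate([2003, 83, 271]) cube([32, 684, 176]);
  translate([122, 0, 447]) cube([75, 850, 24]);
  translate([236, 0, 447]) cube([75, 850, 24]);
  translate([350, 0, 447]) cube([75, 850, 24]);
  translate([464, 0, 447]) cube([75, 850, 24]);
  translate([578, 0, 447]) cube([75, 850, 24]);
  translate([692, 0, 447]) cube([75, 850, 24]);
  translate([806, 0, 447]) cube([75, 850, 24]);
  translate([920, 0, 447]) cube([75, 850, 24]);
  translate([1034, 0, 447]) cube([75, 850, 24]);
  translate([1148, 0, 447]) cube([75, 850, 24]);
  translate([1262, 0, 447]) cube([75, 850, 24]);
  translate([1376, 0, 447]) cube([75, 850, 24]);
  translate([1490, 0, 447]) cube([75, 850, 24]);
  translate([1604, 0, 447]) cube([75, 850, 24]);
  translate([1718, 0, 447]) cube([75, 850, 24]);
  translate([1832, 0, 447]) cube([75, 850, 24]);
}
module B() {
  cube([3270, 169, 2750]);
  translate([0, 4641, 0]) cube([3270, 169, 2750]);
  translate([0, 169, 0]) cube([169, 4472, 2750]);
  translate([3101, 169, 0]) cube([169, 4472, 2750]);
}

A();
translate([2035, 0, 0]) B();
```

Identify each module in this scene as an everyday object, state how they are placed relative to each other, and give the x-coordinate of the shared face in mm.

The bed frame's +x face and the house frame's −x face are both at x = 2035 mm.

A is a bed frame. B is a house frame. The house frame is against the bed frame's +x side, with their −y faces flush. The x-coordinate of the shared face is 2035 mm.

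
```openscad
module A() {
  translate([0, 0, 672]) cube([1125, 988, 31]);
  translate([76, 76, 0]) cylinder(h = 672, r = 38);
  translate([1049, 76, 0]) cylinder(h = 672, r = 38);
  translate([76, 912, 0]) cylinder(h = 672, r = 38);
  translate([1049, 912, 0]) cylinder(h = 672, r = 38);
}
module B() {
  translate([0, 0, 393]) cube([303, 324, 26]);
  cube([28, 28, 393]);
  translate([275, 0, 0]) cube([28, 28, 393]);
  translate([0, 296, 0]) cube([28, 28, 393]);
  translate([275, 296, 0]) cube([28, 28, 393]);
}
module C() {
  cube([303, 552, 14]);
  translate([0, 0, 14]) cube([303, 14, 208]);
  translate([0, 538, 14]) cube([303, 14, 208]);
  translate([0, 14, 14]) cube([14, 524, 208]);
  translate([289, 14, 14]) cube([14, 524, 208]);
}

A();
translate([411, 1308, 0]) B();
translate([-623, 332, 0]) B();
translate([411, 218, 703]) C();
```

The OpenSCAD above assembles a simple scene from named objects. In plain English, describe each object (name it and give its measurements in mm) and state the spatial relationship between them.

A is a table with a 1125×988 mm rectangular top, 31 mm thick, top surface at z = 703 mm, supported by four round legs of 76 mm diameter, each leg's bounding box inset 38 mm from the nearest pair of top edges, running from the floor.

B is a four-legged stool. The seat is 303×324 mm, 26 mm thick, top at z = 419 mm. It stands on four square legs, each 28×28 mm in cross-section, from z = 0 to the seat underside, each flush with a corner of the seat.

C is an open storage box with external size 303×552×222 mm and wall thickness 14 mm (the base is also 14 mm thick). The base covers the whole footprint; the four walls stand on the base, with the y-facing walls full-width and the x-facing walls fitting between their inner faces.

Two stools sit around the table at the +y, −x sides. The open box is on top of the table, centred.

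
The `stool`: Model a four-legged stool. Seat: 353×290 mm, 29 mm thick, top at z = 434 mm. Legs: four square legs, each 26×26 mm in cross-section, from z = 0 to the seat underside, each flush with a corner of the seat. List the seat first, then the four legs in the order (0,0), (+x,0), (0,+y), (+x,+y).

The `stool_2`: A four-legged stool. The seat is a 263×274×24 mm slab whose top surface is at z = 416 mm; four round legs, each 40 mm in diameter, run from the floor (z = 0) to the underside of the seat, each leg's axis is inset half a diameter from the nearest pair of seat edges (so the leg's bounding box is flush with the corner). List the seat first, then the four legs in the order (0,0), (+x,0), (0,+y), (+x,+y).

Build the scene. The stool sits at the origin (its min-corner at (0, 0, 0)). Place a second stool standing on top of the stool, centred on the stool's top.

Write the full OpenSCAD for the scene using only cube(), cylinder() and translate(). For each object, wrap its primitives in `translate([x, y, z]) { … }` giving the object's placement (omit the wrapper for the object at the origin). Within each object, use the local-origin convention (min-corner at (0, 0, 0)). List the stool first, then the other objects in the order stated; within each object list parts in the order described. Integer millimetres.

translate([0, 0, 405]) cube([353, 290, 29]);
cube([26, 26, 405]);
translate([327, 0, 0]) cube([26, 26, 405]);
translate([0, 264, 0]) cube([26, 26, 405]);
translate([327, 264, 0]) cube([26, 26, 405]);
translate([45, 8, 434]) {
  translate([0, 0, 392]) cube([263, 274, 24]);
  translate([20, 20, 0]) cylinder(h = 392, r = 20);
  translate([243, 20, 0]) cylinder(h = 392, r = 20);
  translate([20, 254, 0]) cylinder(h = 392, r = 20);
  translate([243, 254, 0]) cylinder(h = 392, r = 20);
}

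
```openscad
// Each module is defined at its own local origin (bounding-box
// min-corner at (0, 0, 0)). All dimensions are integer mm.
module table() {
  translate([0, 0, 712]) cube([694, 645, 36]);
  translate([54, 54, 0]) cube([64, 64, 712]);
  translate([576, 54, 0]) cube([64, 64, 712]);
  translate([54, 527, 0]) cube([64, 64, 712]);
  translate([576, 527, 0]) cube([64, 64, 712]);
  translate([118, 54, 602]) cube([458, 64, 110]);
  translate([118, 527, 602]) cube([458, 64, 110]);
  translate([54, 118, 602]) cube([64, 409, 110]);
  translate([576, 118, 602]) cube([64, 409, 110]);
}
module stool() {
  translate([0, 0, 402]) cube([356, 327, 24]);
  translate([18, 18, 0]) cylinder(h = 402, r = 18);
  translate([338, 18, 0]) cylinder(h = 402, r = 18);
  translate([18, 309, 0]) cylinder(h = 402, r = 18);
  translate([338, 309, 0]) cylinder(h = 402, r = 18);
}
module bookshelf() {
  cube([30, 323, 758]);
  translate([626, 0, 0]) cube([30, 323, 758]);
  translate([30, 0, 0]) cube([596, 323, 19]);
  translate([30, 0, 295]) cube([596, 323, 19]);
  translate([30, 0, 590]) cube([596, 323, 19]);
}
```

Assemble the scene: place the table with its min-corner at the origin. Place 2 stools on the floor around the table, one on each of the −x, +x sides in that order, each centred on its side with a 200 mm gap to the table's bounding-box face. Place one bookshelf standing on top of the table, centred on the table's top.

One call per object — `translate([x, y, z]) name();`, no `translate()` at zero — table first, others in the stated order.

table();
translate([-556, 159, 0]) stool();
translate([894, 159, 0]) stool();
translate([19, 161, 748]) bookshelf();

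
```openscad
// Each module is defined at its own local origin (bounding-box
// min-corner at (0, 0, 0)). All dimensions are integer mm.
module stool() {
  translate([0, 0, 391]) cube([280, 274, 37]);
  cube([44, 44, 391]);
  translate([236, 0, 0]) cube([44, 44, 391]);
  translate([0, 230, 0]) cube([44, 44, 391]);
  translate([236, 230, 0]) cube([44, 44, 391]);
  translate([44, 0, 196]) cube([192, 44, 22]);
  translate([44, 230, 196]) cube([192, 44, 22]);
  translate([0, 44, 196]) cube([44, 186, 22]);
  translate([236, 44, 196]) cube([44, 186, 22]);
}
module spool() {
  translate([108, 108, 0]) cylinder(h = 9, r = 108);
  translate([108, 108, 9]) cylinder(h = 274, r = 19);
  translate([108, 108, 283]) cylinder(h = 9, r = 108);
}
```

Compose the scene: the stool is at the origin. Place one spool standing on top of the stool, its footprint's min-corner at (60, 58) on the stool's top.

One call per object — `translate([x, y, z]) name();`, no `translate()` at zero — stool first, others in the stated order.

stool();
translate([60, 58, 428]) spool();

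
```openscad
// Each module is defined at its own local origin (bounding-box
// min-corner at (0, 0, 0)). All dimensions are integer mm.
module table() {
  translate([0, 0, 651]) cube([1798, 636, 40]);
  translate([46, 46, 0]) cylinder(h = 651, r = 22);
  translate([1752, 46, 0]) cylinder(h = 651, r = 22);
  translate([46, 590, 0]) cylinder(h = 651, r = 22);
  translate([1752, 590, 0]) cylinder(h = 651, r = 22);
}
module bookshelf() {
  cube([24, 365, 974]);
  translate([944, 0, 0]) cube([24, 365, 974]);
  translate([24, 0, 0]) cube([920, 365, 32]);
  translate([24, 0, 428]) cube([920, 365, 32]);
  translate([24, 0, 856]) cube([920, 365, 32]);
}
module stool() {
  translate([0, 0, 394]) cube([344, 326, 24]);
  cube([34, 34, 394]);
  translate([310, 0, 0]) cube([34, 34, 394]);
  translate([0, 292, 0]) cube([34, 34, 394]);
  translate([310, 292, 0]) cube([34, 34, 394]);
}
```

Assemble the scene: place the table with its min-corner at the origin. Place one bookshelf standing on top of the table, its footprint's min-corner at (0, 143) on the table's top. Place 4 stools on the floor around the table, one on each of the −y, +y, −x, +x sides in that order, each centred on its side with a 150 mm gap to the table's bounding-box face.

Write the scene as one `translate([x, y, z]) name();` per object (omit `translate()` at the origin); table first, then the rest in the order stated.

table();
translate([0, 143, 691]) bookshelf();
translate([727, -476, 0]) stool();
translate([727, 786, 0]) stool();
translate([-494, 155, 0]) stool();
translate([1948, 155, 0]) stool();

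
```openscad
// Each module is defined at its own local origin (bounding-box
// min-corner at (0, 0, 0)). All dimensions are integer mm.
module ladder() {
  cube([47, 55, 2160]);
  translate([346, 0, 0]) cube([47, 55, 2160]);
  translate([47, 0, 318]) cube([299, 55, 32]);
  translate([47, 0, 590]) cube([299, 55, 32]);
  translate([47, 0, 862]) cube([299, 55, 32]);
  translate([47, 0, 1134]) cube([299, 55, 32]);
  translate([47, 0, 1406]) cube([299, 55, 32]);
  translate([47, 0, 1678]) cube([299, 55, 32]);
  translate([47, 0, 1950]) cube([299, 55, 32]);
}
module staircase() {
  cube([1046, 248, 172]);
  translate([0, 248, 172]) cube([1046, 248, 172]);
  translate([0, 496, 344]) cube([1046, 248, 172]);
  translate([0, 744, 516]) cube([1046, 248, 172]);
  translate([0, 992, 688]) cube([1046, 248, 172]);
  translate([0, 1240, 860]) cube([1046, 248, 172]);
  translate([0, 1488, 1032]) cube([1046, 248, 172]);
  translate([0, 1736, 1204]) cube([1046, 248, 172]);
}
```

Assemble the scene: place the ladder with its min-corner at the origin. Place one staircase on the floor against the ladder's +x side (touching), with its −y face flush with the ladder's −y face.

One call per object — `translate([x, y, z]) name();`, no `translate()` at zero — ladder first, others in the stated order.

ladder();
translate([393, 0, 0]) staircase();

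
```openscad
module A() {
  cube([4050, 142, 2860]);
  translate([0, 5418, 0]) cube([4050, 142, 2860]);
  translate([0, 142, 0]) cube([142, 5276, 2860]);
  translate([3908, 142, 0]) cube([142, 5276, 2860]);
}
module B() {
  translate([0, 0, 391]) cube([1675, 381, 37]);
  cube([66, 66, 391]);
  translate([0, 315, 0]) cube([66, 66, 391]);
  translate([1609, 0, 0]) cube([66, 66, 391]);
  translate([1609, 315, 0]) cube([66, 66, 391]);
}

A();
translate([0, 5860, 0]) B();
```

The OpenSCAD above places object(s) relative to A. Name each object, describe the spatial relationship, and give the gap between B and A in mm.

The bench's nearest face is 300 mm from the house frame's +y face.

A is a house frame. B is a bench. The bench is on the floor beside the house frame on its +y side. The gap between the bench and the house frame is 300 mm.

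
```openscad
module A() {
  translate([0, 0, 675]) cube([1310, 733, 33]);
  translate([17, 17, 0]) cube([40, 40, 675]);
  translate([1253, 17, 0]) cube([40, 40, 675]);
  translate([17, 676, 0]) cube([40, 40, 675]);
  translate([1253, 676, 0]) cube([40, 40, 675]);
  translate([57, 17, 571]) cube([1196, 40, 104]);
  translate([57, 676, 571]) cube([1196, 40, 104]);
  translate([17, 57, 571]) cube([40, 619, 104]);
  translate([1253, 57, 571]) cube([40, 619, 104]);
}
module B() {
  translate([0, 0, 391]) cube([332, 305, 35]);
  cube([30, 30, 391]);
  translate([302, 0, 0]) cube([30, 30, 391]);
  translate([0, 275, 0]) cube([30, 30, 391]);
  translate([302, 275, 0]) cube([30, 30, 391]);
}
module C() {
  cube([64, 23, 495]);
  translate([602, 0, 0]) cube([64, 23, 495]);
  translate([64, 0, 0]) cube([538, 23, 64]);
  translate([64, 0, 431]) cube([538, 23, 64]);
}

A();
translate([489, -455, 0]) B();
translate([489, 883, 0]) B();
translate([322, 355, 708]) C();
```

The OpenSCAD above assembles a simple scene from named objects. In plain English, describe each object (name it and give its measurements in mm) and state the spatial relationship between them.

A is a table: top 1310 mm (x) × 733 mm (y), 33 mm thick, upper face at z = 708 mm, on four 40×40 mm square legs, each inset 17 mm from the nearest pair of top edges, running from z = 0 to the bottom of the top. Four apron rails, 40 mm thick and 104 mm tall, run between adjacent legs with their top edges flush with the underside of the top and their outer faces flush with the legs' outer faces.

B is a four-legged stool. The seat is a 332×305×35 mm slab whose top surface is at z = 426 mm; four square legs, each 30×30 mm in cross-section, run from the floor (z = 0) to the underside of the seat, each flush with a corner of the seat.

C is a rectangular picture frame lying in the x–z plane (depth along y). The opening is 538 mm wide (x) by 367 mm tall (z), surrounded by a border 64 mm wide on all four sides. The frame is 23 mm deep and is made of two full-height vertical stiles with two horizontal rails fitted between them.

Two stools sit around the table at the −y, +y sides. The picture frame is on top of the table, centred.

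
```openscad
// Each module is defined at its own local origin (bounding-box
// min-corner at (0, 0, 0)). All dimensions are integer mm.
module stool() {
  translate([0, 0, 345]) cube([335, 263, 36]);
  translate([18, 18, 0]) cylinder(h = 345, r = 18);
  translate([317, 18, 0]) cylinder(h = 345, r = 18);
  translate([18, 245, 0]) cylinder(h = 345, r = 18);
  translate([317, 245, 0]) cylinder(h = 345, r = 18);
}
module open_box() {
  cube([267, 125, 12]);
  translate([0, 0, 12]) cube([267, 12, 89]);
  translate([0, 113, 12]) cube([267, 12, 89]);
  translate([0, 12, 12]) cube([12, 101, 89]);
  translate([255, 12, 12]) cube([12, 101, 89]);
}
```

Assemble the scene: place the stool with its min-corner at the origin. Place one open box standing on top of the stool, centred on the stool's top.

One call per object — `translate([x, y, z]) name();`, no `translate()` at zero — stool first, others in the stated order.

stool();
translate([34, 69, 381]) open_box();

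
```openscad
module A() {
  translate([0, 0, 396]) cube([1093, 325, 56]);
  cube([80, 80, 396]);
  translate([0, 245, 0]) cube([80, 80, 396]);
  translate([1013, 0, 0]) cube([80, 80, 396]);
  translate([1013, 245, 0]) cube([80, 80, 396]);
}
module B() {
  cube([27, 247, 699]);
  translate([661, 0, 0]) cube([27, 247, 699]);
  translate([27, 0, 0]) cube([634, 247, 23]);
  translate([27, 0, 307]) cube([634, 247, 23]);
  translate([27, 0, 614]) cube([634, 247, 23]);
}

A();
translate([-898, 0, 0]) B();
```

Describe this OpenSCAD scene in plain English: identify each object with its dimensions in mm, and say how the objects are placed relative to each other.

A is a long wooden bench with a 1093 mm (x) × 325 mm (y) seat, 56 mm thick, its top surface 452 mm above the floor. Four 80 mm square legs at the seat corners, flush with the edges, run from z = 0 to the seat underside.

B is a bookshelf 688 mm wide overall, 247 mm deep and 699 mm tall. The two sides are 27 mm thick vertical panels. 3 horizontal shelves of 23 mm thickness span between the inner faces of the sides; the lowest shelf sits on the floor and shelves are stacked with a clear vertical gap of 284 mm between each pair.

The bookshelf is on the floor beside the bench on its −x side.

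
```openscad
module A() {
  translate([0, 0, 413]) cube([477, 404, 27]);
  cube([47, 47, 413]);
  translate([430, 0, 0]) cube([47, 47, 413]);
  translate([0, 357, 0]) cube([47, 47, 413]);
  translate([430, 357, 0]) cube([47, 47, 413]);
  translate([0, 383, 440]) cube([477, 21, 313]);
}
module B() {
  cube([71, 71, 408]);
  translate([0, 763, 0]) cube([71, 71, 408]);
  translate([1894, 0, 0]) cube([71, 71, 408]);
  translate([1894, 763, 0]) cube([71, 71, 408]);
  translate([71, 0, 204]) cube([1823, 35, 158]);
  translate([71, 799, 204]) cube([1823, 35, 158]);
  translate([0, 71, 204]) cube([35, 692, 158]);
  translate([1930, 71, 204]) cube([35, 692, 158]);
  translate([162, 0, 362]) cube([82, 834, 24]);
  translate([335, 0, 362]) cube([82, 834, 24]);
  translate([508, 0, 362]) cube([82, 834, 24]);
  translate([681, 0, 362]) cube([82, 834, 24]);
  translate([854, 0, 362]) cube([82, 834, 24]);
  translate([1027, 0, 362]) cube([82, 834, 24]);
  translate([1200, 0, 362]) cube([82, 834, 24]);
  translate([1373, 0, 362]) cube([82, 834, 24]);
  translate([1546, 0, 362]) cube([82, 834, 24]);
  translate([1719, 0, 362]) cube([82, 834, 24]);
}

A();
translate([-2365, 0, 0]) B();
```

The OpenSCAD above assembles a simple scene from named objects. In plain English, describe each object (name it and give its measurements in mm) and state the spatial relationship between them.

A is a chair. The seat is a 477×404×27 mm slab with its top at z = 440 mm, on four 47×47 mm corner legs (flush with the seat edges, standing on z = 0). A flat backrest 21 mm thick, 313 mm tall, spans the full seat width and rises from the seat top along its +y edge, rear face flush with the rear of the seat.

B is a bed frame 1965 mm long (x) by 834 mm wide (y). Four 71×71 mm corner posts, 408 mm tall, at the corners of the footprint. Four rails of 35 mm thickness and 158 mm height run between adjacent posts with their undersides at z = 204 mm, their outer faces flush with the outside of the frame (the two x-running rails run between the posts' inner faces; the two y-running rails run between the posts' inner faces). 10 slats, each 82 mm wide (x) and 24 mm thick, lie across the top of the two x-running rails, running the full 834 mm width of the frame in y; the slats are evenly spaced along x between the inner faces of the end posts with equal gaps (rounded down to the nearest mm) at the −x end and between each pair — any rounding remainder accumulates at the +x end.

The bed frame is on the floor beside the chair on its −x side.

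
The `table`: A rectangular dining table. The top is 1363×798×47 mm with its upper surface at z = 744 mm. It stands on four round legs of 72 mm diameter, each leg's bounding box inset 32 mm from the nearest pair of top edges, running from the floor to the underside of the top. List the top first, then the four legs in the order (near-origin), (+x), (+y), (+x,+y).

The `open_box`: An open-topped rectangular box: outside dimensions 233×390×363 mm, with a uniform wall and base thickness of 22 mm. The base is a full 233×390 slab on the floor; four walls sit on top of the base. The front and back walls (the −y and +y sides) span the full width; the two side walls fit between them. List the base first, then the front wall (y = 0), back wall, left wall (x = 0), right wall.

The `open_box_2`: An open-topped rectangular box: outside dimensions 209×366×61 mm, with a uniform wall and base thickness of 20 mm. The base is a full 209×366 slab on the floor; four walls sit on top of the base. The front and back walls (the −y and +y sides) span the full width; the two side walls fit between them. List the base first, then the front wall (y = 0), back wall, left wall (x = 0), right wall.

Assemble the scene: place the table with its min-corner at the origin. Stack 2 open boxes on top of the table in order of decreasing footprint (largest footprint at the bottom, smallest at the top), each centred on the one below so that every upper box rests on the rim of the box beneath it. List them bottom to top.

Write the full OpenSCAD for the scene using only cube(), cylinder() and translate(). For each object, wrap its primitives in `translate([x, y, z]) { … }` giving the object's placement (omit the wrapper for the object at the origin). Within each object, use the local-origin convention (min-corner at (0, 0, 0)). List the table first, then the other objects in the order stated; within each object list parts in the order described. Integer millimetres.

translate([0, 0, 697]) cube([1363, 798, 47]);
translate([68, 68, 0]) cylinder(h = 697, r = 36);
translate([1295, 68, 0]) cylinder(h = 697, r = 36);
translate([68, 730, 0]) cylinder(h = 697, r = 36);
translate([1295, 730, 0]) cylinder(h = 697, r = 36);
translate([565, 204, 744]) {
  cube([233, 390, 22]);
  translate([0, 0, 22]) cube([233, 22, 341]);
  translate([0, 368, 22]) cube([233, 22, 341]);
  translate([0, 22, 22]) cube([22, 346, 341]);
  translate([211, 22, 22]) cube([22, 346, 341]);
}
translate([577, 216, 1107]) {
  cube([209, 366, 20]);
  translate([0, 0, 20]) cube([209, 20, 41]);
  translate([0, 346, 20]) cube([209, 20, 41]);
  translate([0, 20, 20]) cube([20, 326, 41]);
  translate([189, 20, 20]) cube([20, 326, 41]);
}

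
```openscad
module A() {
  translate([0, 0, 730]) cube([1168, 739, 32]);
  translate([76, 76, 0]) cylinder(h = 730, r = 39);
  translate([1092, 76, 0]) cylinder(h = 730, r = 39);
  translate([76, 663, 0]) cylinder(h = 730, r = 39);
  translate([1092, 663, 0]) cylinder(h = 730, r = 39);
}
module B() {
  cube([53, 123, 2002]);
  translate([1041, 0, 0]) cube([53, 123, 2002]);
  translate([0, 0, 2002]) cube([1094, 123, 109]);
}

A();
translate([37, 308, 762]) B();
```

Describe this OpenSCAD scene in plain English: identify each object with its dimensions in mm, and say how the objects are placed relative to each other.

A is a rectangular dining table. The top is 1168×739×32 mm with its upper surface at z = 762 mm. It stands on four round legs of 78 mm diameter, each leg's bounding box inset 37 mm from the nearest pair of top edges, running from the floor to the underside of the top.

B is a door frame. The clear opening is 988 mm wide and 2002 mm high. Two 53 mm wide jambs, 123 mm deep, stand either side of the opening from the floor to the top of the opening. A 109 mm thick head sits across the top of both jambs, spanning the full outside width of the frame.

The door frame is on top of the table, centred.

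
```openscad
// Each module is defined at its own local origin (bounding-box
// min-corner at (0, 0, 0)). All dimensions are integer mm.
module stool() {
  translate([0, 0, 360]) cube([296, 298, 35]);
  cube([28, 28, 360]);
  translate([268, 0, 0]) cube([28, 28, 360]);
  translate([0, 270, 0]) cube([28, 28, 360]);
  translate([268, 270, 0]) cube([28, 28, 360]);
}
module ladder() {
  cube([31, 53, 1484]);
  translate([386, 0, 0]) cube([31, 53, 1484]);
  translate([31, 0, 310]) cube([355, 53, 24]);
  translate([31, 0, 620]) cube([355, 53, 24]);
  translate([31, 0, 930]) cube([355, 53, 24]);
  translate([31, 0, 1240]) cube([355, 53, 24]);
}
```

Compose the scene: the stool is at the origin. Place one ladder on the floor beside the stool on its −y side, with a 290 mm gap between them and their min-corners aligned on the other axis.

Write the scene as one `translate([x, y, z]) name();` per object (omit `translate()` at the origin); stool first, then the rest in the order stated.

stool();
translate([0, -343, 0]) ladder();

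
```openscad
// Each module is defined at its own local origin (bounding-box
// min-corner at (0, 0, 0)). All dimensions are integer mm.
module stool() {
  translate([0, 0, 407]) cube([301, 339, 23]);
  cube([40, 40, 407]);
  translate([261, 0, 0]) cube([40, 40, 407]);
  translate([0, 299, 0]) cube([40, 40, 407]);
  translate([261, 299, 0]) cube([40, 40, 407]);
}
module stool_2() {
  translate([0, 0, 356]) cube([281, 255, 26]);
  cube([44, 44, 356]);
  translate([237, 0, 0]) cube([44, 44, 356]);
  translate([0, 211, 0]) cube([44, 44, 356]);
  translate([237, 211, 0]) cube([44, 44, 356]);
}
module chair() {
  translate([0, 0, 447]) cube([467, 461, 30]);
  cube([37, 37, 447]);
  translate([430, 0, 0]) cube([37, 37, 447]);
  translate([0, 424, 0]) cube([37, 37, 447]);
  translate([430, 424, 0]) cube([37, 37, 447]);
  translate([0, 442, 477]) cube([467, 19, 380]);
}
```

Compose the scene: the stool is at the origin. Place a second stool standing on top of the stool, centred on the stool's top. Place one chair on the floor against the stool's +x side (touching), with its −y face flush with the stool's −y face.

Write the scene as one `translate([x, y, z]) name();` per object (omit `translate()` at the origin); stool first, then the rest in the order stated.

stool();
translate([10, 42, 430]) stool_2();
translate([301, 0, 0]) chair();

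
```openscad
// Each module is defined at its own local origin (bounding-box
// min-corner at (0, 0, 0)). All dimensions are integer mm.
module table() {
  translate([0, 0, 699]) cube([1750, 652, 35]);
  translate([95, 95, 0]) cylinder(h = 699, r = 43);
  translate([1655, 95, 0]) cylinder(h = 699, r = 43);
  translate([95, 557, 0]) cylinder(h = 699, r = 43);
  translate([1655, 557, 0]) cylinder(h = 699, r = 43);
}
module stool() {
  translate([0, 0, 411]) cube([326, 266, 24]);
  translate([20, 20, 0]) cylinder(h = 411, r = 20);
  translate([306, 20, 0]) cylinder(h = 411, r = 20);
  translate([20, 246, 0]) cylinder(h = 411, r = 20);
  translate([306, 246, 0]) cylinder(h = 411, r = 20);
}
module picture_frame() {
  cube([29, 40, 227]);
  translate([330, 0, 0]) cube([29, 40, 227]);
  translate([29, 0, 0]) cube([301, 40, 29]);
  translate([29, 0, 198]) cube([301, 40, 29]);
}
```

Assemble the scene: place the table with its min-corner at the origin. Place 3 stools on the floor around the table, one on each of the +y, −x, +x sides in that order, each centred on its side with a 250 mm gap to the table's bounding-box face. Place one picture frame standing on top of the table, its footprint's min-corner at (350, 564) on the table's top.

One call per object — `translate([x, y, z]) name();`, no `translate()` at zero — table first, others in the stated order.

table();
translate([712, 902, 0]) stool();
translate([-576, 193, 0]) stool();
translate([2000, 193, 0]) stool();
translate([350, 564, 734]) picture_frame();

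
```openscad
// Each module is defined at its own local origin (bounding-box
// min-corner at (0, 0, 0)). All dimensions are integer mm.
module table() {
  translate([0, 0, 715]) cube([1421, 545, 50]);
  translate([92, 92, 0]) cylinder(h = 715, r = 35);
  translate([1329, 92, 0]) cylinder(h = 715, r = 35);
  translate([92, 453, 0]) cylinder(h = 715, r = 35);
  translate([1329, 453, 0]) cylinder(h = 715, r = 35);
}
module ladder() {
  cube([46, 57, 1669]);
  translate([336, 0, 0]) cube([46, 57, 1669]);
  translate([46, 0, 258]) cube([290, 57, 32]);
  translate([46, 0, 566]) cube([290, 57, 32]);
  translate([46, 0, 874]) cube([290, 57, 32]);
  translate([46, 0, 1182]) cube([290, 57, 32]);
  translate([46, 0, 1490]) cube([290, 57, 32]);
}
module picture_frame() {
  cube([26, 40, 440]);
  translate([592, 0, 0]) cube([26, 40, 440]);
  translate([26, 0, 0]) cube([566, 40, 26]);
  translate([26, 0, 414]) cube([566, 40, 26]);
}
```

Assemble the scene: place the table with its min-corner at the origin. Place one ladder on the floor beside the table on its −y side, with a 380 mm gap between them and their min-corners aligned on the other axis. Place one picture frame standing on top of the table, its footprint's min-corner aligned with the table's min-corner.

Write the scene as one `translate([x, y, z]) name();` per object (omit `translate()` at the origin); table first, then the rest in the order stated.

table();
translate([0, -437, 0]) ladder();
translate([0, 0, 765]) picture_frame();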